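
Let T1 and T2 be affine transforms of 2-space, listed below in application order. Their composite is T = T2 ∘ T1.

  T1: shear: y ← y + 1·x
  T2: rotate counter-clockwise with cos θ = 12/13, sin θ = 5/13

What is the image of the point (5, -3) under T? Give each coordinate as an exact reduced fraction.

T1 shear: y ← y + 1·x: (5, -3) → (5, 2)
T2 rotate counter-clockwise with cos θ = 12/13, sin θ = 5/13: (5, 2) → (50/13, 49/13)

T(p) = (50/13, 49/13)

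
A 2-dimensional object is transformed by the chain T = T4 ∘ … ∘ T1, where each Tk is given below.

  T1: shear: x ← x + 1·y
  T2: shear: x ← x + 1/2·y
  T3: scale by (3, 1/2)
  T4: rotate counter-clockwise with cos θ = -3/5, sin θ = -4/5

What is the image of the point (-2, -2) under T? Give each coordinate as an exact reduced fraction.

T(p) = (41/5, 63/5)

T1 shear: x ← x + 1·y: (-2, -2) → (-4, -2)
T2 shear: x ← x + 1/2·y: (-4, -2) → (-5, -2)
T3 scale by (3, 1/2): (-5, -2) → (-15, -1)
T4 rotate counter-clockwise with cos θ = -3/5, sin θ = -4/5: (-15, -1) → (41/5, 63/5)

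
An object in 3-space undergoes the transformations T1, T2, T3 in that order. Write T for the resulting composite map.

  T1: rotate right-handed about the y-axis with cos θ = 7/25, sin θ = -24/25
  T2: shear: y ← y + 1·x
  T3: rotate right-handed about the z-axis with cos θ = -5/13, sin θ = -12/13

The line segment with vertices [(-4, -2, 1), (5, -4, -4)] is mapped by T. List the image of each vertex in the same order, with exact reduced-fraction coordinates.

T1 rotate right-handed about the y-axis with cos θ = 7/25, sin θ = -24/25: (-4, -2, 1) → (-52/25, -2, -89/25); (5, -4, -4) → (131/25, -4, 92/25)
T2 shear: y ← y + 1·x: (-52/25, -2, -89/25) → (-52/25, -102/25, -89/25); (131/25, -4, 92/25) → (131/25, 31/25, 92/25)
T3 rotate right-handed about the z-axis with cos θ = -5/13, sin θ = -12/13: (-52/25, -102/25, -89/25) → (-964/325, 1134/325, -89/25); (131/25, 31/25, 92/25) → (-283/325, -1727/325, 92/25)

image vertices: (-964/325, 1134/325, -89/25), (-283/325, -1727/325, 92/25)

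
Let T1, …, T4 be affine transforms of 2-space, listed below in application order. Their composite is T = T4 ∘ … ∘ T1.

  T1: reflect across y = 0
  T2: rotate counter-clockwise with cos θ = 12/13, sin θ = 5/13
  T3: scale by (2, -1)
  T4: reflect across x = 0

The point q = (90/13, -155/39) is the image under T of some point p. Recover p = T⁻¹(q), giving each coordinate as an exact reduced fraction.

T1 = [1 0 0; 0 -1 0; 0 0 1]
T2·T1 = [12/13 5/13 0; 5/13 -12/13 0; 0 0 1]
T3·…·T1 = [24/13 10/13 0; -5/13 12/13 0; 0 0 1]
T4·…·T1 = [-24/13 -10/13 0; -5/13 12/13 0; 0 0 1]
det M = -2; M⁻¹ = [-6/13 -5/13 0; -5/26 12/13 0; 0 0 1]
M⁻¹ · (90/13, -155/39)ᵀ = (-5/3, -5)ᵀ

p = (-5/3, -5)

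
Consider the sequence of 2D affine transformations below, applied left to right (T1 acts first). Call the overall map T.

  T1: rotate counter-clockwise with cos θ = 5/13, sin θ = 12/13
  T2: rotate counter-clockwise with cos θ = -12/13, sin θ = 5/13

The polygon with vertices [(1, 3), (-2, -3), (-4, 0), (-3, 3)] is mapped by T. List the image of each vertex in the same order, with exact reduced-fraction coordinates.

image vertices: (237/169, -479/169), (-9/13, 46/13), (480/169, 476/169), (717/169, -3/169)

T1 rotate counter-clockwise with cos θ = 5/13, sin θ = 12/13: (1, 3) → (-31/13, 27/13); (-2, -3) → (2, -3); (-4, 0) → (-20/13, -48/13); (-3, 3) → (-51/13, -21/13)
T2 rotate counter-clockwise with cos θ = -12/13, sin θ = 5/13: (-31/13, 27/13) → (237/169, -479/169); (2, -3) → (-9/13, 46/13); (-20/13, -48/13) → (480/169, 476/169); (-51/13, -21/13) → (717/169, -3/169)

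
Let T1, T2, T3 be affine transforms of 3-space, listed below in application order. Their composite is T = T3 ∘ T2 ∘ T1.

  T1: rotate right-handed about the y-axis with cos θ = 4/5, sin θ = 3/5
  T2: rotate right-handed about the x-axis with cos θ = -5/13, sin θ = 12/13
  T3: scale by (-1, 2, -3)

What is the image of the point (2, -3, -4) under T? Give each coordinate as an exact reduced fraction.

T(p) = (4/5, 678/65, 42/13)

T1 rotate right-handed about the y-axis with cos θ = 4/5, sin θ = 3/5: (2, -3, -4) → (-4/5, -3, -22/5)
T2 rotate right-handed about the x-axis with cos θ = -5/13, sin θ = 12/13: (-4/5, -3, -22/5) → (-4/5, 339/65, -14/13)
T3 scale by (-1, 2, -3): (-4/5, 339/65, -14/13) → (4/5, 678/65, 42/13)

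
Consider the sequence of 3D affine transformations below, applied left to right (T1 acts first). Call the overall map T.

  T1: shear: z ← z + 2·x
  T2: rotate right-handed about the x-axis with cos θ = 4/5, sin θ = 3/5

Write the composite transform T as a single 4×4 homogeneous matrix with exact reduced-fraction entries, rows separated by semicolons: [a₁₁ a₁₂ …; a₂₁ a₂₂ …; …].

T1 = [1 0 0 0; 0 1 0 0; 2 0 1 0; 0 0 0 1]
T2·T1 = [1 0 0 0; -6/5 4/5 -3/5 0; 8/5 3/5 4/5 0; 0 0 0 1]

T = [1 0 0 0; -6/5 4/5 -3/5 0; 8/5 3/5 4/5 0; 0 0 0 1]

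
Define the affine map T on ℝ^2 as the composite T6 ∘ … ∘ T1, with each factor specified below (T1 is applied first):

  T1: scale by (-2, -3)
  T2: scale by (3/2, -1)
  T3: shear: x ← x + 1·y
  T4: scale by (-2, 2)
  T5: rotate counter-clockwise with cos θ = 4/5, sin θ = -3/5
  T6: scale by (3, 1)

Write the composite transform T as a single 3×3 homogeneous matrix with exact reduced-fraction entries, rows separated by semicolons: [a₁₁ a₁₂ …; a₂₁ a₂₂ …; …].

T = [72/5 -18/5 0; -18/5 42/5 0; 0 0 1]

T1 = [-2 0 0; 0 -3 0; 0 0 1]
T2·T1 = [-3 0 0; 0 3 0; 0 0 1]
T3·…·T1 = [-3 3 0; 0 3 0; 0 0 1]
T4·…·T1 = [6 -6 0; 0 6 0; 0 0 1]
T5·…·T1 = [24/5 -6/5 0; -18/5 42/5 0; 0 0 1]
T6·…·T1 = [72/5 -18/5 0; -18/5 42/5 0; 0 0 1]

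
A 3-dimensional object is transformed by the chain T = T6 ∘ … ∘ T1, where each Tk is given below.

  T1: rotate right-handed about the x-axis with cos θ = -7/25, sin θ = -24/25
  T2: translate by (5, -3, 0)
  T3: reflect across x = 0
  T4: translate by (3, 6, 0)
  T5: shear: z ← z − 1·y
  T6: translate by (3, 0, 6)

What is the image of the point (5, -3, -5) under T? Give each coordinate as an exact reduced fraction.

T(p) = (-4, -24/25, 281/25)

T1 rotate right-handed about the x-axis with cos θ = -7/25, sin θ = -24/25: (5, -3, -5) → (5, -99/25, 107/25)
T2 translate by (5, -3, 0): (5, -99/25, 107/25) → (10, -174/25, 107/25)
T3 reflect across x = 0: (10, -174/25, 107/25) → (-10, -174/25, 107/25)
T4 translate by (3, 6, 0): (-10, -174/25, 107/25) → (-7, -24/25, 107/25)
T5 shear: z ← z − 1·y: (-7, -24/25, 107/25) → (-7, -24/25, 131/25)
T6 translate by (3, 0, 6): (-7, -24/25, 131/25) → (-4, -24/25, 281/25)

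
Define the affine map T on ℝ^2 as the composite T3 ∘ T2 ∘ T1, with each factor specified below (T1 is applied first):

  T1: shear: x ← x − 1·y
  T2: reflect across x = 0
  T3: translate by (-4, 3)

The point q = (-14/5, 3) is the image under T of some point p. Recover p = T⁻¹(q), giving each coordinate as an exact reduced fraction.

p = (-6/5, 0)

T1 = [1 -1 0; 0 1 0; 0 0 1]
T2·T1 = [-1 1 0; 0 1 0; 0 0 1]
T3·…·T1 = [-1 1 -4; 0 1 3; 0 0 1]
det M = -1; M⁻¹ = [-1 1 -7; 0 1 -3; 0 0 1]
M⁻¹ · (-14/5, 3)ᵀ = (-6/5, 0)ᵀ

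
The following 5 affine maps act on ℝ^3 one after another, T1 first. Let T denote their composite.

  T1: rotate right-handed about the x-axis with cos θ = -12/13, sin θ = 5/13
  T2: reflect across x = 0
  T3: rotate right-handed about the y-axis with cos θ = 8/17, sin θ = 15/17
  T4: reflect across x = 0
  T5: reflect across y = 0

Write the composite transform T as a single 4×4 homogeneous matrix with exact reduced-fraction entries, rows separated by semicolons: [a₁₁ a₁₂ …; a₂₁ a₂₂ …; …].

T = [8/17 -75/221 180/221 0; 0 12/13 5/13 0; 15/17 40/221 -96/221 0; 0 0 0 1]

T1 = [1 0 0 0; 0 -12/13 -5/13 0; 0 5/13 -12/13 0; 0 0 0 1]
T2·T1 = [-1 0 0 0; 0 -12/13 -5/13 0; 0 5/13 -12/13 0; 0 0 0 1]
T3·…·T1 = [-8/17 75/221 -180/221 0; 0 -12/13 -5/13 0; 15/17 40/221 -96/221 0; 0 0 0 1]
T4·…·T1 = [8/17 -75/221 180/221 0; 0 -12/13 -5/13 0; 15/17 40/221 -96/221 0; 0 0 0 1]
T5·…·T1 = [8/17 -75/221 180/221 0; 0 12/13 5/13 0; 15/17 40/221 -96/221 0; 0 0 0 1]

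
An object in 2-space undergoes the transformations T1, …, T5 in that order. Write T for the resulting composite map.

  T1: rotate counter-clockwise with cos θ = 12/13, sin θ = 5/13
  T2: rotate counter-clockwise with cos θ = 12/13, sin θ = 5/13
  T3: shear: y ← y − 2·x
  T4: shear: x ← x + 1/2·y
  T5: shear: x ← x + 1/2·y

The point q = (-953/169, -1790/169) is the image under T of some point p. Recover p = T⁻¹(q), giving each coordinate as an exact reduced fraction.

T1 = [12/13 -5/13 0; 5/13 12/13 0; 0 0 1]
T2·T1 = [119/169 -120/169 0; 120/169 119/169 0; 0 0 1]
T3·…·T1 = [119/169 -120/169 0; -118/169 359/169 0; 0 0 1]
T4·…·T1 = [60/169 119/338 0; -118/169 359/169 0; 0 0 1]
T5·…·T1 = [1/169 239/169 0; -118/169 359/169 0; 0 0 1]
det M = 1; M⁻¹ = [359/169 -239/169 0; 118/169 1/169 0; 0 0 1]
M⁻¹ · (-953/169, -1790/169)ᵀ = (3, -4)ᵀ

p = (3, -4)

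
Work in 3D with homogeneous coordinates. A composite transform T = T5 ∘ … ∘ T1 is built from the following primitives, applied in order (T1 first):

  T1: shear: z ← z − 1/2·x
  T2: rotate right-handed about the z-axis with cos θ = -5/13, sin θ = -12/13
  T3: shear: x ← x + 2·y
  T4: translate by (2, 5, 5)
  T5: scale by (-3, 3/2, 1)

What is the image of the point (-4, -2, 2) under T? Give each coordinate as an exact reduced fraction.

T1 shear: z ← z − 1/2·x: (-4, -2, 2) → (-4, -2, 4)
T2 rotate right-handed about the z-axis with cos θ = -5/13, sin θ = -12/13: (-4, -2, 4) → (-4/13, 58/13, 4)
T3 shear: x ← x + 2·y: (-4/13, 58/13, 4) → (112/13, 58/13, 4)
T4 translate by (2, 5, 5): (112/13, 58/13, 4) → (138/13, 123/13, 9)
T5 scale by (-3, 3/2, 1): (138/13, 123/13, 9) → (-414/13, 369/26, 9)

T(p) = (-414/13, 369/26, 9)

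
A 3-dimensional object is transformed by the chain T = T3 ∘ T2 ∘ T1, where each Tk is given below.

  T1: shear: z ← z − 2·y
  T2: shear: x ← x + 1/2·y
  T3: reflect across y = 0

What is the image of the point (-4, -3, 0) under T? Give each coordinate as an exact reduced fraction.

T(p) = (-11/2, 3, 6)

T1 shear: z ← z − 2·y: (-4, -3, 0) → (-4, -3, 6)
T2 shear: x ← x + 1/2·y: (-4, -3, 6) → (-11/2, -3, 6)
T3 reflect across y = 0: (-11/2, -3, 6) → (-11/2, 3, 6)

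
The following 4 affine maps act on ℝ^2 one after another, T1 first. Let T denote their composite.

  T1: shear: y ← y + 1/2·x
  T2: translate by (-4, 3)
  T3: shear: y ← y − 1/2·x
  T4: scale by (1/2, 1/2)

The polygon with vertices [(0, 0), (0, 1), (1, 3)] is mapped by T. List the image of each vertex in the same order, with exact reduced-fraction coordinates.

T1 shear: y ← y + 1/2·x: (0, 0) → (0, 0); (0, 1) → (0, 1); (1, 3) → (1, 7/2)
T2 translate by (-4, 3): (0, 0) → (-4, 3); (0, 1) → (-4, 4); (1, 7/2) → (-3, 13/2)
T3 shear: y ← y − 1/2·x: (-4, 3) → (-4, 5); (-4, 4) → (-4, 6); (-3, 13/2) → (-3, 8)
T4 scale by (1/2, 1/2): (-4, 5) → (-2, 5/2); (-4, 6) → (-2, 3); (-3, 8) → (-3/2, 4)

image vertices: (-2, 5/2), (-2, 3), (-3/2, 4)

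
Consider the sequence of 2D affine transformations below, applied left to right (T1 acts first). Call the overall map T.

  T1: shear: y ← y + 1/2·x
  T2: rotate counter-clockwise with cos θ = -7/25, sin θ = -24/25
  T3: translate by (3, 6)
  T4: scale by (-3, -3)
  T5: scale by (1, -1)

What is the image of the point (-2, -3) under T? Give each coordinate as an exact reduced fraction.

T1 shear: y ← y + 1/2·x: (-2, -3) → (-2, -4)
T2 rotate counter-clockwise with cos θ = -7/25, sin θ = -24/25: (-2, -4) → (-82/25, 76/25)
T3 translate by (3, 6): (-82/25, 76/25) → (-7/25, 226/25)
T4 scale by (-3, -3): (-7/25, 226/25) → (21/25, -678/25)
T5 scale by (1, -1): (21/25, -678/25) → (21/25, 678/25)

T(p) = (21/25, 678/25)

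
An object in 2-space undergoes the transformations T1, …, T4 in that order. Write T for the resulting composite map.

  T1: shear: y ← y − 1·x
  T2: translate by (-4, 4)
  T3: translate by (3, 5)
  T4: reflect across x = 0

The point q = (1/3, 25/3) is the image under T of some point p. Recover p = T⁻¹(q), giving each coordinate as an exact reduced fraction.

p = (2/3, 0)

T1 = [1 0 0; -1 1 0; 0 0 1]
T2·T1 = [1 0 -4; -1 1 4; 0 0 1]
T3·…·T1 = [1 0 -1; -1 1 9; 0 0 1]
T4·…·T1 = [-1 0 1; -1 1 9; 0 0 1]
det M = -1; M⁻¹ = [-1 0 1; -1 1 -8; 0 0 1]
M⁻¹ · (1/3, 25/3)ᵀ = (2/3, 0)ᵀ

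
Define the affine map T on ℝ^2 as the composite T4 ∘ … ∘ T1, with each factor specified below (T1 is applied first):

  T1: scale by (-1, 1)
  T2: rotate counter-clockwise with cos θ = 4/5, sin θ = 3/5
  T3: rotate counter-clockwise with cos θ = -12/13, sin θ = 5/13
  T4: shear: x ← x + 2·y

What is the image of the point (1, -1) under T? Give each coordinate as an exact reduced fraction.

T1 scale by (-1, 1): (1, -1) → (-1, -1)
T2 rotate counter-clockwise with cos θ = 4/5, sin θ = 3/5: (-1, -1) → (-1/5, -7/5)
T3 rotate counter-clockwise with cos θ = -12/13, sin θ = 5/13: (-1/5, -7/5) → (47/65, 79/65)
T4 shear: x ← x + 2·y: (47/65, 79/65) → (41/13, 79/65)

T(p) = (41/13, 79/65)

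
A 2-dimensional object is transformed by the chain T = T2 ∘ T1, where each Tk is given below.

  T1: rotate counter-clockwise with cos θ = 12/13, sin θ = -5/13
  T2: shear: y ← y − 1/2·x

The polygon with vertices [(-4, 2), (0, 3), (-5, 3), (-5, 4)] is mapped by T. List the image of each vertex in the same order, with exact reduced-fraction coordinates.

image vertices: (-38/13, 63/13), (15/13, 57/26), (-45/13, 167/26), (-40/13, 93/13)

T1 rotate counter-clockwise with cos θ = 12/13, sin θ = -5/13: (-4, 2) → (-38/13, 44/13); (0, 3) → (15/13, 36/13); (-5, 3) → (-45/13, 61/13); (-5, 4) → (-40/13, 73/13)
T2 shear: y ← y − 1/2·x: (-38/13, 44/13) → (-38/13, 63/13); (15/13, 36/13) → (15/13, 57/26); (-45/13, 61/13) → (-45/13, 167/26); (-40/13, 73/13) → (-40/13, 93/13)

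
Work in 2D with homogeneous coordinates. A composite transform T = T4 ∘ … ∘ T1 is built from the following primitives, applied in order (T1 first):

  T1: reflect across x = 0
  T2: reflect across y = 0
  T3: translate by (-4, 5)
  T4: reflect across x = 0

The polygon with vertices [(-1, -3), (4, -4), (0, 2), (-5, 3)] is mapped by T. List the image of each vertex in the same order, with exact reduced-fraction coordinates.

image vertices: (3, 8), (8, 9), (4, 3), (-1, 2)

T1 reflect across x = 0: (-1, -3) → (1, -3); (4, -4) → (-4, -4); (0, 2) → (0, 2); (-5, 3) → (5, 3)
T2 reflect across y = 0: (1, -3) → (1, 3); (-4, -4) → (-4, 4); (0, 2) → (0, -2); (5, 3) → (5, -3)
T3 translate by (-4, 5): (1, 3) → (-3, 8); (-4, 4) → (-8, 9); (0, -2) → (-4, 3); (5, -3) → (1, 2)
T4 reflect across x = 0: (-3, 8) → (3, 8); (-8, 9) → (8, 9); (-4, 3) → (4, 3); (1, 2) → (-1, 2)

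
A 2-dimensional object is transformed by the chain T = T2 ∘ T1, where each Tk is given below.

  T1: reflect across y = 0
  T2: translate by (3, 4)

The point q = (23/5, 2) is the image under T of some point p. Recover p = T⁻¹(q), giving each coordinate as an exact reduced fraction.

T1 = [1 0 0; 0 -1 0; 0 0 1]
T2·T1 = [1 0 3; 0 -1 4; 0 0 1]
det M = -1; M⁻¹ = [1 0 -3; 0 -1 4; 0 0 1]
M⁻¹ · (23/5, 2)ᵀ = (8/5, 2)ᵀ

p = (8/5, 2)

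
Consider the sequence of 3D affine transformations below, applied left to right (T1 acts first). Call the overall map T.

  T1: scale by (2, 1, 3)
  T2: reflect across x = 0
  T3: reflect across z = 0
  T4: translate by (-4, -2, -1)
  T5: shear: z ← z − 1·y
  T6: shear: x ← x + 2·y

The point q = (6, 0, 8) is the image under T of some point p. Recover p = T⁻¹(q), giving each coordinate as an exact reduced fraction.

p = (-5, 2, -3)

T1 = [2 0 0 0; 0 1 0 0; 0 0 3 0; 0 0 0 1]
T2·T1 = [-2 0 0 0; 0 1 0 0; 0 0 3 0; 0 0 0 1]
T3·…·T1 = [-2 0 0 0; 0 1 0 0; 0 0 -3 0; 0 0 0 1]
T4·…·T1 = [-2 0 0 -4; 0 1 0 -2; 0 0 -3 -1; 0 0 0 1]
T5·…·T1 = [-2 0 0 -4; 0 1 0 -2; 0 -1 -3 1; 0 0 0 1]
T6·…·T1 = [-2 2 0 -8; 0 1 0 -2; 0 -1 -3 1; 0 0 0 1]
det M = 6; M⁻¹ = [-1/2 1 0 -2; 0 1 0 2; 0 -1/3 -1/3 -1/3; 0 0 0 1]
M⁻¹ · (6, 0, 8)ᵀ = (-5, 2, -3)ᵀ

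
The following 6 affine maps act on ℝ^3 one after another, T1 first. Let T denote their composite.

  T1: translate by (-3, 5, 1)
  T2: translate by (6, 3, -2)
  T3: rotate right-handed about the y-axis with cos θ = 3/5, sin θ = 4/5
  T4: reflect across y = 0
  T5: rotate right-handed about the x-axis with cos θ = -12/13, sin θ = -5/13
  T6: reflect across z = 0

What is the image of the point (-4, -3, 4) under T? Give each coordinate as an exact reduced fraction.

T(p) = (9/5, 73/13, 31/65)

T1 translate by (-3, 5, 1): (-4, -3, 4) → (-7, 2, 5)
T2 translate by (6, 3, -2): (-7, 2, 5) → (-1, 5, 3)
T3 rotate right-handed about the y-axis with cos θ = 3/5, sin θ = 4/5: (-1, 5, 3) → (9/5, 5, 13/5)
T4 reflect across y = 0: (9/5, 5, 13/5) → (9/5, -5, 13/5)
T5 rotate right-handed about the x-axis with cos θ = -12/13, sin θ = -5/13: (9/5, -5, 13/5) → (9/5, 73/13, -31/65)
T6 reflect across z = 0: (9/5, 73/13, -31/65) → (9/5, 73/13, 31/65)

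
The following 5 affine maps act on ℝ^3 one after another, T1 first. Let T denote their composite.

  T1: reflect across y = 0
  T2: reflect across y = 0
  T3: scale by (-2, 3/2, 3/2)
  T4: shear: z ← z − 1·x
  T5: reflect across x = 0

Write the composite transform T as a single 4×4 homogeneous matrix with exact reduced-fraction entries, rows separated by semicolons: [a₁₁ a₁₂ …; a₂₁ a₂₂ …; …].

T = [2 0 0 0; 0 3/2 0 0; 2 0 3/2 0; 0 0 0 1]

T1 = [1 0 0 0; 0 -1 0 0; 0 0 1 0; 0 0 0 1]
T2·T1 = [1 0 0 0; 0 1 0 0; 0 0 1 0; 0 0 0 1]
T3·…·T1 = [-2 0 0 0; 0 3/2 0 0; 0 0 3/2 0; 0 0 0 1]
T4·…·T1 = [-2 0 0 0; 0 3/2 0 0; 2 0 3/2 0; 0 0 0 1]
T5·…·T1 = [2 0 0 0; 0 3/2 0 0; 2 0 3/2 0; 0 0 0 1]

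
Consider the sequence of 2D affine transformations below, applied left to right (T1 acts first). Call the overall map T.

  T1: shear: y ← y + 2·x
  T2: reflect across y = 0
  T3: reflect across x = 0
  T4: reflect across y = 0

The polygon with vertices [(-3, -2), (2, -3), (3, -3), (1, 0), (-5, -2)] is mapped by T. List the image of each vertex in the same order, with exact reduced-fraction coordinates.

T1 shear: y ← y + 2·x: (-3, -2) → (-3, -8); (2, -3) → (2, 1); (3, -3) → (3, 3); (1, 0) → (1, 2); (-5, -2) → (-5, -12)
T2 reflect across y = 0: (-3, -8) → (-3, 8); (2, 1) → (2, -1); (3, 3) → (3, -3); (1, 2) → (1, -2); (-5, -12) → (-5, 12)
T3 reflect across x = 0: (-3, 8) → (3, 8); (2, -1) → (-2, -1); (3, -3) → (-3, -3); (1, -2) → (-1, -2); (-5, 12) → (5, 12)
T4 reflect across y = 0: (3, 8) → (3, -8); (-2, -1) → (-2, 1); (-3, -3) → (-3, 3); (-1, -2) → (-1, 2); (5, 12) → (5, -12)

image vertices: (3, -8), (-2, 1), (-3, 3), (-1, 2), (5, -12)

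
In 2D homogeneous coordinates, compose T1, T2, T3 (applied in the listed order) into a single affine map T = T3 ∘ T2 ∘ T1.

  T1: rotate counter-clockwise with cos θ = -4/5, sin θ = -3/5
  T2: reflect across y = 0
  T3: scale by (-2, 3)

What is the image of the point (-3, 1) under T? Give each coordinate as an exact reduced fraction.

T(p) = (-6, -3)

T1 rotate counter-clockwise with cos θ = -4/5, sin θ = -3/5: (-3, 1) → (3, 1)
T2 reflect across y = 0: (3, 1) → (3, -1)
T3 scale by (-2, 3): (3, -1) → (-6, -3)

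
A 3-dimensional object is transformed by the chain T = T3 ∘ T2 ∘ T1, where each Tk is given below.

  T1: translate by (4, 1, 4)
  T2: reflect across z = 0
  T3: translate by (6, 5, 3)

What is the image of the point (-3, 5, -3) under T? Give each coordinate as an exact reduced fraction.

T1 translate by (4, 1, 4): (-3, 5, -3) → (1, 6, 1)
T2 reflect across z = 0: (1, 6, 1) → (1, 6, -1)
T3 translate by (6, 5, 3): (1, 6, -1) → (7, 11, 2)

T(p) = (7, 11, 2)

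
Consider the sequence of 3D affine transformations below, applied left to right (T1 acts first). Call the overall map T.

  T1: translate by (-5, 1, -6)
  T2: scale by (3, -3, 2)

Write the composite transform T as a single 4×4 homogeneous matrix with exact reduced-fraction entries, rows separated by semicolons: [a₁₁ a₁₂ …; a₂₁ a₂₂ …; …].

T = [3 0 0 -15; 0 -3 0 -3; 0 0 2 -12; 0 0 0 1]

T1 = [1 0 0 -5; 0 1 0 1; 0 0 1 -6; 0 0 0 1]
T2·T1 = [3 0 0 -15; 0 -3 0 -3; 0 0 2 -12; 0 0 0 1]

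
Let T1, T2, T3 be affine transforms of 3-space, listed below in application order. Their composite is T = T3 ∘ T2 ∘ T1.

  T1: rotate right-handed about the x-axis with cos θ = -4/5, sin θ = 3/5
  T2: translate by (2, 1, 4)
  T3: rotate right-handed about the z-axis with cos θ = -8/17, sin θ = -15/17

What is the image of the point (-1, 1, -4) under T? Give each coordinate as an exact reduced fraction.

T(p) = (31/17, -179/85, 39/5)

T1 rotate right-handed about the x-axis with cos θ = -4/5, sin θ = 3/5: (-1, 1, -4) → (-1, 8/5, 19/5)
T2 translate by (2, 1, 4): (-1, 8/5, 19/5) → (1, 13/5, 39/5)
T3 rotate right-handed about the z-axis with cos θ = -8/17, sin θ = -15/17: (1, 13/5, 39/5) → (31/17, -179/85, 39/5)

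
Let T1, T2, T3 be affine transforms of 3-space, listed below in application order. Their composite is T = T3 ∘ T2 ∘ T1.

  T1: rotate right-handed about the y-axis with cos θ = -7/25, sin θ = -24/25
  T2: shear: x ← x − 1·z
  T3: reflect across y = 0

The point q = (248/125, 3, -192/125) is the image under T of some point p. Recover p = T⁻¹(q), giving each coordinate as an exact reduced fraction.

T1 = [-7/25 0 -24/25 0; 0 1 0 0; 24/25 0 -7/25 0; 0 0 0 1]
T2·T1 = [-31/25 0 -17/25 0; 0 1 0 0; 24/25 0 -7/25 0; 0 0 0 1]
T3·…·T1 = [-31/25 0 -17/25 0; 0 -1 0 0; 24/25 0 -7/25 0; 0 0 0 1]
det M = -1; M⁻¹ = [-7/25 0 17/25 0; 0 -1 0 0; -24/25 0 -31/25 0; 0 0 0 1]
M⁻¹ · (248/125, 3, -192/125)ᵀ = (-8/5, -3, 0)ᵀ

p = (-8/5, -3, 0)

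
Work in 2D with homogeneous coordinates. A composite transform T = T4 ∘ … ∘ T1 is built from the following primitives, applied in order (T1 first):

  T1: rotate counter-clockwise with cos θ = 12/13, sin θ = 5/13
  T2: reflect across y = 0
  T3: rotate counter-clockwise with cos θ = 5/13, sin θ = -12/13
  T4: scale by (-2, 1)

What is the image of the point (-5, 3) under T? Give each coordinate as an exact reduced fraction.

T(p) = (6, 5)

T1 rotate counter-clockwise with cos θ = 12/13, sin θ = 5/13: (-5, 3) → (-75/13, 11/13)
T2 reflect across y = 0: (-75/13, 11/13) → (-75/13, -11/13)
T3 rotate counter-clockwise with cos θ = 5/13, sin θ = -12/13: (-75/13, -11/13) → (-3, 5)
T4 scale by (-2, 1): (-3, 5) → (6, 5)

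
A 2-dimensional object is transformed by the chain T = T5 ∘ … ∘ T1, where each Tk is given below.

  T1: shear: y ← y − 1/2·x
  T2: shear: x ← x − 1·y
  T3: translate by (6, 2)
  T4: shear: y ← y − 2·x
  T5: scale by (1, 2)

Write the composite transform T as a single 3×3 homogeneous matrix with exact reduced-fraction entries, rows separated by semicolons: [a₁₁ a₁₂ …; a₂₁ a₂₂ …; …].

T1 = [1 0 0; -1/2 1 0; 0 0 1]
T2·T1 = [3/2 -1 0; -1/2 1 0; 0 0 1]
T3·…·T1 = [3/2 -1 6; -1/2 1 2; 0 0 1]
T4·…·T1 = [3/2 -1 6; -7/2 3 -10; 0 0 1]
T5·…·T1 = [3/2 -1 6; -7 6 -20; 0 0 1]

T = [3/2 -1 6; -7 6 -20; 0 0 1]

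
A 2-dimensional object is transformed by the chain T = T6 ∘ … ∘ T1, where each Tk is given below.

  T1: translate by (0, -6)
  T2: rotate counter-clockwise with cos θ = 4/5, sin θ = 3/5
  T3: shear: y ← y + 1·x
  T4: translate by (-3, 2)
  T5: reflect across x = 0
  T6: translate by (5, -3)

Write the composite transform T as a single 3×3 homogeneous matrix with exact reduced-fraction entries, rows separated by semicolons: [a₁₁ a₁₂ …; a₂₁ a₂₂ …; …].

T1 = [1 0 0; 0 1 -6; 0 0 1]
T2·T1 = [4/5 -3/5 18/5; 3/5 4/5 -24/5; 0 0 1]
T3·…·T1 = [4/5 -3/5 18/5; 7/5 1/5 -6/5; 0 0 1]
T4·…·T1 = [4/5 -3/5 3/5; 7/5 1/5 4/5; 0 0 1]
T5·…·T1 = [-4/5 3/5 -3/5; 7/5 1/5 4/5; 0 0 1]
T6·…·T1 = [-4/5 3/5 22/5; 7/5 1/5 -11/5; 0 0 1]

T = [-4/5 3/5 22/5; 7/5 1/5 -11/5; 0 0 1]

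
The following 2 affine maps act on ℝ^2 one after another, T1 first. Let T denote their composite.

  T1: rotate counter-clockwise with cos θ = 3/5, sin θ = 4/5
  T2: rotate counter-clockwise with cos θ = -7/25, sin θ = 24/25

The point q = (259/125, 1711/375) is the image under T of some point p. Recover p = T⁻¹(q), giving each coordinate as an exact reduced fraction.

T1 = [3/5 -4/5 0; 4/5 3/5 0; 0 0 1]
T2·T1 = [-117/125 -44/125 0; 44/125 -117/125 0; 0 0 1]
det M = 1; M⁻¹ = [-117/125 44/125 0; -44/125 -117/125 0; 0 0 1]
M⁻¹ · (259/125, 1711/375)ᵀ = (-1/3, -5)ᵀ

p = (-1/3, -5)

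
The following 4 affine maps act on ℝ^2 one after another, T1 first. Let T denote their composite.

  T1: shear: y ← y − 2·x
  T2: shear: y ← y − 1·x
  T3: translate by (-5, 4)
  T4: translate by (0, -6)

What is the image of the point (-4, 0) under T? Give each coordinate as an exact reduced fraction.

T1 shear: y ← y − 2·x: (-4, 0) → (-4, 8)
T2 shear: y ← y − 1·x: (-4, 8) → (-4, 12)
T3 translate by (-5, 4): (-4, 12) → (-9, 16)
T4 translate by (0, -6): (-9, 16) → (-9, 10)

T(p) = (-9, 10)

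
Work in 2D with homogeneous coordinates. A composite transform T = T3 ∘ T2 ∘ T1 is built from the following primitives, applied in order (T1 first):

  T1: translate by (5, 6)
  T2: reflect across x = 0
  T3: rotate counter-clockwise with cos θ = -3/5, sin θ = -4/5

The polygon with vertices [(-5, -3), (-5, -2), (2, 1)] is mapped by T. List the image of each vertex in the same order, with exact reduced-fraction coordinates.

image vertices: (12/5, -9/5), (16/5, -12/5), (49/5, 7/5)

T1 translate by (5, 6): (-5, -3) → (0, 3); (-5, -2) → (0, 4); (2, 1) → (7, 7)
T2 reflect across x = 0: (0, 3) → (0, 3); (0, 4) → (0, 4); (7, 7) → (-7, 7)
T3 rotate counter-clockwise with cos θ = -3/5, sin θ = -4/5: (0, 3) → (12/5, -9/5); (0, 4) → (16/5, -12/5); (-7, 7) → (49/5, 7/5)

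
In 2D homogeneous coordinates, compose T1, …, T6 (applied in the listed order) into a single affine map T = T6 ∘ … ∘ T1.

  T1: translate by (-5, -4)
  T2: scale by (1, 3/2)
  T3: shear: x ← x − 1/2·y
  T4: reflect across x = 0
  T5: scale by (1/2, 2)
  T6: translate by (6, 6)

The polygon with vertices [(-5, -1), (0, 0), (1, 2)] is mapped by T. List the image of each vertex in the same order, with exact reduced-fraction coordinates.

T1 translate by (-5, -4): (-5, -1) → (-10, -5); (0, 0) → (-5, -4); (1, 2) → (-4, -2)
T2 scale by (1, 3/2): (-10, -5) → (-10, -15/2); (-5, -4) → (-5, -6); (-4, -2) → (-4, -3)
T3 shear: x ← x − 1/2·y: (-10, -15/2) → (-25/4, -15/2); (-5, -6) → (-2, -6); (-4, -3) → (-5/2, -3)
T4 reflect across x = 0: (-25/4, -15/2) → (25/4, -15/2); (-2, -6) → (2, -6); (-5/2, -3) → (5/2, -3)
T5 scale by (1/2, 2): (25/4, -15/2) → (25/8, -15); (2, -6) → (1, -12); (5/2, -3) → (5/4, -6)
T6 translate by (6, 6): (25/8, -15) → (73/8, -9); (1, -12) → (7, -6); (5/4, -6) → (29/4, 0)

image vertices: (73/8, -9), (7, -6), (29/4, 0)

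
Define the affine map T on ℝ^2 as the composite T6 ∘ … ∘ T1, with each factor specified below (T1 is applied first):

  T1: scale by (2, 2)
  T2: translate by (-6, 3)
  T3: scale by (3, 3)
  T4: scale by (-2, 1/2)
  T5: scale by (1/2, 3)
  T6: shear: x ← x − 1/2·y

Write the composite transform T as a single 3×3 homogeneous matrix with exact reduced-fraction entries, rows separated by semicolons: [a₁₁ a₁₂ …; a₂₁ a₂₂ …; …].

T = [-6 -9/2 45/4; 0 9 27/2; 0 0 1]

T1 = [2 0 0; 0 2 0; 0 0 1]
T2·T1 = [2 0 -6; 0 2 3; 0 0 1]
T3·…·T1 = [6 0 -18; 0 6 9; 0 0 1]
T4·…·T1 = [-12 0 36; 0 3 9/2; 0 0 1]
T5·…·T1 = [-6 0 18; 0 9 27/2; 0 0 1]
T6·…·T1 = [-6 -9/2 45/4; 0 9 27/2; 0 0 1]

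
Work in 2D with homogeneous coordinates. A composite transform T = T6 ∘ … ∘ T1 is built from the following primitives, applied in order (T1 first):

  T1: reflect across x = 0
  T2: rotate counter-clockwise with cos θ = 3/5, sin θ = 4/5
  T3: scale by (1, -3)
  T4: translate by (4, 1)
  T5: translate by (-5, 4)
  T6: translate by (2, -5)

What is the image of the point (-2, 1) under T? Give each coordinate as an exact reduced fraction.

T(p) = (7/5, -33/5)

T1 reflect across x = 0: (-2, 1) → (2, 1)
T2 rotate counter-clockwise with cos θ = 3/5, sin θ = 4/5: (2, 1) → (2/5, 11/5)
T3 scale by (1, -3): (2/5, 11/5) → (2/5, -33/5)
T4 translate by (4, 1): (2/5, -33/5) → (22/5, -28/5)
T5 translate by (-5, 4): (22/5, -28/5) → (-3/5, -8/5)
T6 translate by (2, -5): (-3/5, -8/5) → (7/5, -33/5)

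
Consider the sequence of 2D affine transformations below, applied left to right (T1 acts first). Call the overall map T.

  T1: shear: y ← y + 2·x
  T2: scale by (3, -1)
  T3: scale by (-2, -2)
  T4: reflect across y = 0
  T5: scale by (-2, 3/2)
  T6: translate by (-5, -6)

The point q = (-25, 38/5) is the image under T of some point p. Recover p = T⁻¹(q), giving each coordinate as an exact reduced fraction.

T1 = [1 0 0; 2 1 0; 0 0 1]
T2·T1 = [3 0 0; -2 -1 0; 0 0 1]
T3·…·T1 = [-6 0 0; 4 2 0; 0 0 1]
T4·…·T1 = [-6 0 0; -4 -2 0; 0 0 1]
T5·…·T1 = [12 0 0; -6 -3 0; 0 0 1]
T6·…·T1 = [12 0 -5; -6 -3 -6; 0 0 1]
det M = -36; M⁻¹ = [1/12 0 5/12; -1/6 -1/3 -17/6; 0 0 1]
M⁻¹ · (-25, 38/5)ᵀ = (-5/3, -6/5)ᵀ

p = (-5/3, -6/5)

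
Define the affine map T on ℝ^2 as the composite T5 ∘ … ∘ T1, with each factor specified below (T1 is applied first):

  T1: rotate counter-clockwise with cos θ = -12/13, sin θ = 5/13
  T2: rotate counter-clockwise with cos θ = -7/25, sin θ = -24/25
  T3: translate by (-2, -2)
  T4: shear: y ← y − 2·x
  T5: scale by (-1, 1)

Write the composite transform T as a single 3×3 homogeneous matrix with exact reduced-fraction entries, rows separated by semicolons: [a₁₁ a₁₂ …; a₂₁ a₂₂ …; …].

T = [-204/325 253/325 2; -31/65 142/65 2; 0 0 1]

T1 = [-12/13 -5/13 0; 5/13 -12/13 0; 0 0 1]
T2·T1 = [204/325 -253/325 0; 253/325 204/325 0; 0 0 1]
T3·…·T1 = [204/325 -253/325 -2; 253/325 204/325 -2; 0 0 1]
T4·…·T1 = [204/325 -253/325 -2; -31/65 142/65 2; 0 0 1]
T5·…·T1 = [-204/325 253/325 2; -31/65 142/65 2; 0 0 1]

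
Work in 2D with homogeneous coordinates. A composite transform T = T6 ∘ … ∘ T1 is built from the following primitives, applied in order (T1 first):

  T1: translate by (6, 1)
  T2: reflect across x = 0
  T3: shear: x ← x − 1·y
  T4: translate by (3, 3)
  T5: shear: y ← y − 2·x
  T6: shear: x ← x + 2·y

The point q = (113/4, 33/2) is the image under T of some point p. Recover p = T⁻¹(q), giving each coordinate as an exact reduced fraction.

p = (-9/4, 3)

T1 = [1 0 6; 0 1 1; 0 0 1]
T2·T1 = [-1 0 -6; 0 1 1; 0 0 1]
T3·…·T1 = [-1 -1 -7; 0 1 1; 0 0 1]
T4·…·T1 = [-1 -1 -4; 0 1 4; 0 0 1]
T5·…·T1 = [-1 -1 -4; 2 3 12; 0 0 1]
T6·…·T1 = [3 5 20; 2 3 12; 0 0 1]
det M = -1; M⁻¹ = [-3 5 0; 2 -3 -4; 0 0 1]
M⁻¹ · (113/4, 33/2)ᵀ = (-9/4, 3)ᵀ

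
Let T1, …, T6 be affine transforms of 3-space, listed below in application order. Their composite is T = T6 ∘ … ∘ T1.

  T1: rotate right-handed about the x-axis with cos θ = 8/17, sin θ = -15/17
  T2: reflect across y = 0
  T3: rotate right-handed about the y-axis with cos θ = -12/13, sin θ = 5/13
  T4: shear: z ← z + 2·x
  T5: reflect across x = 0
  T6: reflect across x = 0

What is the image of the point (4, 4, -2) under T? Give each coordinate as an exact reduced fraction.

T(p) = (-92/17, -2/17, -140/17)

T1 rotate right-handed about the x-axis with cos θ = 8/17, sin θ = -15/17: (4, 4, -2) → (4, 2/17, -76/17)
T2 reflect across y = 0: (4, 2/17, -76/17) → (4, -2/17, -76/17)
T3 rotate right-handed about the y-axis with cos θ = -12/13, sin θ = 5/13: (4, -2/17, -76/17) → (-92/17, -2/17, 44/17)
T4 shear: z ← z + 2·x: (-92/17, -2/17, 44/17) → (-92/17, -2/17, -140/17)
T5 reflect across x = 0: (-92/17, -2/17, -140/17) → (92/17, -2/17, -140/17)
T6 reflect across x = 0: (92/17, -2/17, -140/17) → (-92/17, -2/17, -140/17)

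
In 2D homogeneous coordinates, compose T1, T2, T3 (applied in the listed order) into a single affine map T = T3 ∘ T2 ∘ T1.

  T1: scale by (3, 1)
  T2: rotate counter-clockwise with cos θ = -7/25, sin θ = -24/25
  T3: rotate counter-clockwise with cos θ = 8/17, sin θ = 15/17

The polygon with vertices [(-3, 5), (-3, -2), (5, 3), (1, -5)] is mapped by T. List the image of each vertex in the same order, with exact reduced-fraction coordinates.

T1 scale by (3, 1): (-3, 5) → (-9, 5); (-3, -2) → (-9, -2); (5, 3) → (15, 3); (1, -5) → (3, -5)
T2 rotate counter-clockwise with cos θ = -7/25, sin θ = -24/25: (-9, 5) → (183/25, 181/25); (-9, -2) → (3/5, 46/5); (15, 3) → (-33/25, -381/25); (3, -5) → (-141/25, -37/25)
T3 rotate counter-clockwise with cos θ = 8/17, sin θ = 15/17: (183/25, 181/25) → (-1251/425, 4193/425); (3/5, 46/5) → (-666/85, 413/85); (-33/25, -381/25) → (5451/425, -3543/425); (-141/25, -37/25) → (-573/425, -2411/425)

image vertices: (-1251/425, 4193/425), (-666/85, 413/85), (5451/425, -3543/425), (-573/425, -2411/425)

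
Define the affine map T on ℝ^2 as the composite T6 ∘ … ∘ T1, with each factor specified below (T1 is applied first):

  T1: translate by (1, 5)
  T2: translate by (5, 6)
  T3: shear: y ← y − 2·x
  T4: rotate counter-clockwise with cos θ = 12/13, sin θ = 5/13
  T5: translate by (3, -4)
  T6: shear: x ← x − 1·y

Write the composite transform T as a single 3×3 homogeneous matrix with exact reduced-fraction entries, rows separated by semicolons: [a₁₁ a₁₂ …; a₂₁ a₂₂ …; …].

T = [41/13 -17/13 150/13; -19/13 12/13 -34/13; 0 0 1]

T1 = [1 0 1; 0 1 5; 0 0 1]
T2·T1 = [1 0 6; 0 1 11; 0 0 1]
T3·…·T1 = [1 0 6; -2 1 -1; 0 0 1]
T4·…·T1 = [22/13 -5/13 77/13; -19/13 12/13 18/13; 0 0 1]
T5·…·T1 = [22/13 -5/13 116/13; -19/13 12/13 -34/13; 0 0 1]
T6·…·T1 = [41/13 -17/13 150/13; -19/13 12/13 -34/13; 0 0 1]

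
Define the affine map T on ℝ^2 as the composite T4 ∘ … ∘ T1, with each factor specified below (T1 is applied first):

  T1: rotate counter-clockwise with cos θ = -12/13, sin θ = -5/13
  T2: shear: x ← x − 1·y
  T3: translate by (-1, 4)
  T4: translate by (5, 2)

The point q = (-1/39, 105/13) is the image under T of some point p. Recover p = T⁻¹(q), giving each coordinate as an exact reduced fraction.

T1 = [-12/13 5/13 0; -5/13 -12/13 0; 0 0 1]
T2·T1 = [-7/13 17/13 0; -5/13 -12/13 0; 0 0 1]
T3·…·T1 = [-7/13 17/13 -1; -5/13 -12/13 4; 0 0 1]
T4·…·T1 = [-7/13 17/13 4; -5/13 -12/13 6; 0 0 1]
det M = 1; M⁻¹ = [-12/13 -17/13 150/13; 5/13 -7/13 22/13; 0 0 1]
M⁻¹ · (-1/39, 105/13)ᵀ = (1, -8/3)ᵀ

p = (1, -8/3)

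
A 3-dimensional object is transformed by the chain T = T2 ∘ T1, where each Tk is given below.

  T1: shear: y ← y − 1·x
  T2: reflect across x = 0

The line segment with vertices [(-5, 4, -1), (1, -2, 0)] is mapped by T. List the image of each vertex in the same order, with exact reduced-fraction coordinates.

T1 shear: y ← y − 1·x: (-5, 4, -1) → (-5, 9, -1); (1, -2, 0) → (1, -3, 0)
T2 reflect across x = 0: (-5, 9, -1) → (5, 9, -1); (1, -3, 0) → (-1, -3, 0)

image vertices: (5, 9, -1), (-1, -3, 0)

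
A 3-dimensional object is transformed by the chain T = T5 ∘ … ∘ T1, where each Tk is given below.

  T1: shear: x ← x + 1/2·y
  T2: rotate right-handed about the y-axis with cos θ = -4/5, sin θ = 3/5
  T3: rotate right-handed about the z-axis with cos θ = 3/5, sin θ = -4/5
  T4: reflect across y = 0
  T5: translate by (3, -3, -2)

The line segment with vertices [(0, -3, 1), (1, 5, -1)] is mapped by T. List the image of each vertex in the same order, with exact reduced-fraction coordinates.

image vertices: (42/25, 6/25, -19/10), (124/25, -218/25, -33/10)

T1 shear: x ← x + 1/2·y: (0, -3, 1) → (-3/2, -3, 1); (1, 5, -1) → (7/2, 5, -1)
T2 rotate right-handed about the y-axis with cos θ = -4/5, sin θ = 3/5: (-3/2, -3, 1) → (9/5, -3, 1/10); (7/2, 5, -1) → (-17/5, 5, -13/10)
T3 rotate right-handed about the z-axis with cos θ = 3/5, sin θ = -4/5: (9/5, -3, 1/10) → (-33/25, -81/25, 1/10); (-17/5, 5, -13/10) → (49/25, 143/25, -13/10)
T4 reflect across y = 0: (-33/25, -81/25, 1/10) → (-33/25, 81/25, 1/10); (49/25, 143/25, -13/10) → (49/25, -143/25, -13/10)
T5 translate by (3, -3, -2): (-33/25, 81/25, 1/10) → (42/25, 6/25, -19/10); (49/25, -143/25, -13/10) → (124/25, -218/25, -33/10)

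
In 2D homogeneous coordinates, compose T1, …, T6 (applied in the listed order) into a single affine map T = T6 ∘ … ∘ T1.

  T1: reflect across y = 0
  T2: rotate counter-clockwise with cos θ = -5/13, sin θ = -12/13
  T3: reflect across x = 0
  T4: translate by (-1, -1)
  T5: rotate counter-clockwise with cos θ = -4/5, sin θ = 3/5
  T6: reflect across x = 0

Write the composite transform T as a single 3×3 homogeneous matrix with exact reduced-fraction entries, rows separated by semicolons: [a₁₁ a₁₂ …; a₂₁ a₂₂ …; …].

T1 = [1 0 0; 0 -1 0; 0 0 1]
T2·T1 = [-5/13 -12/13 0; -12/13 5/13 0; 0 0 1]
T3·…·T1 = [5/13 12/13 0; -12/13 5/13 0; 0 0 1]
T4·…·T1 = [5/13 12/13 -1; -12/13 5/13 -1; 0 0 1]
T5·…·T1 = [16/65 -63/65 7/5; 63/65 16/65 1/5; 0 0 1]
T6·…·T1 = [-16/65 63/65 -7/5; 63/65 16/65 1/5; 0 0 1]

T = [-16/65 63/65 -7/5; 63/65 16/65 1/5; 0 0 1]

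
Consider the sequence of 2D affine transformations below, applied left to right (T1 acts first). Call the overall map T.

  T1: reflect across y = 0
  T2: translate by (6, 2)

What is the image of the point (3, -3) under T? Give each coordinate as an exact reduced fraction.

T1 reflect across y = 0: (3, -3) → (3, 3)
T2 translate by (6, 2): (3, 3) → (9, 5)

T(p) = (9, 5)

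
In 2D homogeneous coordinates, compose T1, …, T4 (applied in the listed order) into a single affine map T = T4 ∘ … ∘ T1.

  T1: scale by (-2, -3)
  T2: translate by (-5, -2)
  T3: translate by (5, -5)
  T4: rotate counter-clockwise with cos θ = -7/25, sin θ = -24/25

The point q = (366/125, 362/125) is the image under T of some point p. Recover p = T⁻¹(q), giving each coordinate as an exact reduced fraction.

p = (9/5, -3)

T1 = [-2 0 0; 0 -3 0; 0 0 1]
T2·T1 = [-2 0 -5; 0 -3 -2; 0 0 1]
T3·…·T1 = [-2 0 0; 0 -3 -7; 0 0 1]
T4·…·T1 = [14/25 -72/25 -168/25; 48/25 21/25 49/25; 0 0 1]
det M = 6; M⁻¹ = [7/50 12/25 0; -8/25 7/75 -7/3; 0 0 1]
M⁻¹ · (366/125, 362/125)ᵀ = (9/5, -3)ᵀ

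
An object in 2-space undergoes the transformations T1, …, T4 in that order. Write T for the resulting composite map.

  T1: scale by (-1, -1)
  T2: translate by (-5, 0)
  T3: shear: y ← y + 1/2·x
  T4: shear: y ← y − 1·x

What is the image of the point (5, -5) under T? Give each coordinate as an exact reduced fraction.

T1 scale by (-1, -1): (5, -5) → (-5, 5)
T2 translate by (-5, 0): (-5, 5) → (-10, 5)
T3 shear: y ← y + 1/2·x: (-10, 5) → (-10, 0)
T4 shear: y ← y − 1·x: (-10, 0) → (-10, 10)

T(p) = (-10, 10)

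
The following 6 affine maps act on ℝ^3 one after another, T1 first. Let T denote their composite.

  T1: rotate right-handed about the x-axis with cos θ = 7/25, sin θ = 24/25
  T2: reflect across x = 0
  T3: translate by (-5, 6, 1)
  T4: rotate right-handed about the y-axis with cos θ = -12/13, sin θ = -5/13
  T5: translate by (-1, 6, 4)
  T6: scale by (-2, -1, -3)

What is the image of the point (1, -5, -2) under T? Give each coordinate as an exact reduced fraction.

T(p) = (-808/65, -313/25, -5574/325)

T1 rotate right-handed about the x-axis with cos θ = 7/25, sin θ = 24/25: (1, -5, -2) → (1, 13/25, -134/25)
T2 reflect across x = 0: (1, 13/25, -134/25) → (-1, 13/25, -134/25)
T3 translate by (-5, 6, 1): (-1, 13/25, -134/25) → (-6, 163/25, -109/25)
T4 rotate right-handed about the y-axis with cos θ = -12/13, sin θ = -5/13: (-6, 163/25, -109/25) → (469/65, 163/25, 558/325)
T5 translate by (-1, 6, 4): (469/65, 163/25, 558/325) → (404/65, 313/25, 1858/325)
T6 scale by (-2, -1, -3): (404/65, 313/25, 1858/325) → (-808/65, -313/25, -5574/325)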